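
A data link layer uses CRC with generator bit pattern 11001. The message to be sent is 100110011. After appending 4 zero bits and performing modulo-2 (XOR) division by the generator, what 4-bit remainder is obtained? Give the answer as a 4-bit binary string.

Append 4 zeros: 1001100110000. Divide by 11001 (XOR where the leading bit is 1):
  pos 0: 10011 XOR 11001 = 01010
  pos 1: 10100 XOR 11001 = 01101
  pos 2: 11010 XOR 11001 = 00011
  pos 5: 11110 XOR 11001 = 00111
  pos 7: 11100 XOR 11001 = 00101
Remainder (last 4 bits) = 1010. This is the CRC / FCS.

1010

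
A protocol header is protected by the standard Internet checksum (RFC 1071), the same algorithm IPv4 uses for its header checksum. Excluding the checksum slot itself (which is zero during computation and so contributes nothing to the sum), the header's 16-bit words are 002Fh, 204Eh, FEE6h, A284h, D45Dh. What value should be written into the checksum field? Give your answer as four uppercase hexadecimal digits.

69B9

One's-complement addition (fold any carry out of bit 15 back into bit 0):
  0x002F + 0x204E = 0x0207D
  0x207D + 0xFEE6 = 0x11F63 → wrap carry → 0x1F64
  0x1F64 + 0xA284 = 0x0C1E8
  0xC1E8 + 0xD45D = 0x19645 → wrap carry → 0x9646
One's-complement sum = 0x9646.
Checksum = ~0x9646 & 0xFFFF = 0x69B9.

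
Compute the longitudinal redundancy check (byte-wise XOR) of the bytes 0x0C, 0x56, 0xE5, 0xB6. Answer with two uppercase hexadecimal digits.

XOR the bytes together:
  start with 0x0C
  0x0C ⊕ 0x56 = 0x5A
  0x5A ⊕ 0xE5 = 0xBF
  0xBF ⊕ 0xB6 = 0x09

09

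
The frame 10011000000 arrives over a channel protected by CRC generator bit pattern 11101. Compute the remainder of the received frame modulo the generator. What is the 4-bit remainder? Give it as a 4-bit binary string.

Modulo-2 division of 10011000000 by 11101:
  pos 0: 10011 XOR 11101 = 01110
  pos 1: 11100 XOR 11101 = 00001
  pos 5: 10000 XOR 11101 = 01101
  pos 6: 11010 XOR 11101 = 00111
Remainder = 0111 (nonzero — an error is detected).

0111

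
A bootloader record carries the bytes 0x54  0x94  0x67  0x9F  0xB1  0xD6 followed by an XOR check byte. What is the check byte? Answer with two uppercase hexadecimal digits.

5F

XOR the bytes together:
  start with 0x54
  0x54 ⊕ 0x94 = 0xC0
  0xC0 ⊕ 0x67 = 0xA7
  0xA7 ⊕ 0x9F = 0x38
  0x38 ⊕ 0xB1 = 0x89
  0x89 ⊕ 0xD6 = 0x5F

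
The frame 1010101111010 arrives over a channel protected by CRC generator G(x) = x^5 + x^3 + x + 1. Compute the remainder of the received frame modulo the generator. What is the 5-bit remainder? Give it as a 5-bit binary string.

00000

Modulo-2 division of 1010101111010 by 101011:
  pos 0: 101010 XOR 101011 = 000001
  pos 5: 111110 XOR 101011 = 010101
  pos 6: 101011 XOR 101011 = 000000
Remainder = 00000 (zero — the frame passes the CRC check).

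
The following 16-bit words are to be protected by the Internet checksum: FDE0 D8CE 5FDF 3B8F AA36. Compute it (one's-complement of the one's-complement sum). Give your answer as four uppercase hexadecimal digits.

E3AA

One's-complement addition (fold any carry out of bit 15 back into bit 0):
  0xFDE0 + 0xD8CE = 0x1D6AE → wrap carry → 0xD6AF
  0xD6AF + 0x5FDF = 0x1368E → wrap carry → 0x368F
  0x368F + 0x3B8F = 0x0721E
  0x721E + 0xAA36 = 0x11C54 → wrap carry → 0x1C55
One's-complement sum = 0x1C55.
Checksum = ~0x1C55 & 0xFFFF = 0xE3AA.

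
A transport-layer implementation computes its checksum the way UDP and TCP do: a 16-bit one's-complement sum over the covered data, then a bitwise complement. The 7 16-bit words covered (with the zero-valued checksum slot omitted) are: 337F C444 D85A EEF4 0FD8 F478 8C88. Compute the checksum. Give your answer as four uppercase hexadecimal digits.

One's-complement addition (fold any carry out of bit 15 back into bit 0):
  0x337F + 0xC444 = 0x0F7C3
  0xF7C3 + 0xD85A = 0x1D01D → wrap carry → 0xD01E
  0xD01E + 0xEEF4 = 0x1BF12 → wrap carry → 0xBF13
  0xBF13 + 0x0FD8 = 0x0CEEB
  0xCEEB + 0xF478 = 0x1C363 → wrap carry → 0xC364
  0xC364 + 0x8C88 = 0x14FEC → wrap carry → 0x4FED
One's-complement sum = 0x4FED.
Checksum = ~0x4FED & 0xFFFF = 0xB012.

B012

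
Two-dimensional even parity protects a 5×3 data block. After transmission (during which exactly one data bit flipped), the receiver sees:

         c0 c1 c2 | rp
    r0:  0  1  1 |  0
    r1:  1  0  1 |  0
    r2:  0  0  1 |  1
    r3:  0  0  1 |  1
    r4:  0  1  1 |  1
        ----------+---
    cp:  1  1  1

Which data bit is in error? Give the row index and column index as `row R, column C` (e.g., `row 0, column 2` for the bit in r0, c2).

Recompute each row's even parity and compare to rp:
  r0: data parity 0, sent rp 0 → ok
  r1: data parity 0, sent rp 0 → ok
  r2: data parity 1, sent rp 1 → ok
  r3: data parity 1, sent rp 1 → ok
  r4: data parity 0, sent rp 1 → mismatch
Recompute each column's even parity and compare to cp:
  c0: data parity 1, sent cp 1 → ok
  c1: data parity 0, sent cp 1 → mismatch
  c2: data parity 1, sent cp 1 → ok
Exactly one row (r4) and one column (c1) fail → the flipped bit is at their intersection.

row 4, column 1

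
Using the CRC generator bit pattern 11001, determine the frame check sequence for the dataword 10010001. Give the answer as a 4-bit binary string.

Append 4 zeros: 100100010000. Divide by 11001 (XOR where the leading bit is 1):
  pos 0: 10010 XOR 11001 = 01011
  pos 1: 10110 XOR 11001 = 01111
  pos 2: 11110 XOR 11001 = 00111
  pos 4: 11110 XOR 11001 = 00111
  pos 6: 11100 XOR 11001 = 00101
Remainder (last 4 bits) = 1010. This is the CRC / FCS.

1010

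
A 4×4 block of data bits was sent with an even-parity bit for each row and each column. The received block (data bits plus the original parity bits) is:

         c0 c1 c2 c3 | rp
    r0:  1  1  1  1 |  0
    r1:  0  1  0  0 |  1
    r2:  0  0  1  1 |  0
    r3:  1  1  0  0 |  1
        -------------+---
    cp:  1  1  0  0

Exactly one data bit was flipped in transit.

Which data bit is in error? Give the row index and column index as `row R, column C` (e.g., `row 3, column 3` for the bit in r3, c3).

Recompute each row's even parity and compare to rp:
  r0: data parity 0, sent rp 0 → ok
  r1: data parity 1, sent rp 1 → ok
  r2: data parity 0, sent rp 0 → ok
  r3: data parity 0, sent rp 1 → mismatch
Recompute each column's even parity and compare to cp:
  c0: data parity 0, sent cp 1 → mismatch
  c1: data parity 1, sent cp 1 → ok
  c2: data parity 0, sent cp 0 → ok
  c3: data parity 0, sent cp 0 → ok
Exactly one row (r3) and one column (c0) fail → the flipped bit is at their intersection.

row 3, column 0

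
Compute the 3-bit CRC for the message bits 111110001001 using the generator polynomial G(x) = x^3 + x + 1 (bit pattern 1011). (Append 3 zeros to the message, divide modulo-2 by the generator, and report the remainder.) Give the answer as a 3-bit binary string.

Append 3 zeros: 111110001001000. Divide by 1011 (XOR where the leading bit is 1):
  pos 0: 1111 XOR 1011 = 0100
  pos 1: 1001 XOR 1011 = 0010
  pos 3: 1000 XOR 1011 = 0011
  pos 5: 1101 XOR 1011 = 0110
  pos 6: 1100 XOR 1011 = 0111
  pos 7: 1110 XOR 1011 = 0101
  pos 8: 1011 XOR 1011 = 0000
Remainder (last 3 bits) = 000. This is the CRC / FCS.

000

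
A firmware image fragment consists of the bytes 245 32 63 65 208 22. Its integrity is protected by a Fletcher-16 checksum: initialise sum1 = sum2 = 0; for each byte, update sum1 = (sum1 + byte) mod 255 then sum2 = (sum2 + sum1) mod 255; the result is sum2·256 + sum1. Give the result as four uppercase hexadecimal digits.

Running sums (mod 255):
  after byte 0 (245): sum1=245, sum2=245
  after byte 1 (32): sum1=22, sum2=12
  after byte 2 (63): sum1=85, sum2=97
  after byte 3 (65): sum1=150, sum2=247
  after byte 4 (208): sum1=103, sum2=95
  after byte 5 (22): sum1=125, sum2=220
Checksum = sum2·256 + sum1 = 220·256 + 125 = 56445 = 0xDC7D.

DC7D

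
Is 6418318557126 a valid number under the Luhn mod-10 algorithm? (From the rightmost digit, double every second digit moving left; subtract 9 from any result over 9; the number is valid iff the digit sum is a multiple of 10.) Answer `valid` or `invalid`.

From the right, keep odd positions and double even positions (subtract 9 from any doubled value over 9):
  doubled (positions 2,4,...): 4 5 1 2 7 8 → sum 27
  kept (positions 1,3,...): 6 1 5 8 3 1 6 → sum 30
Total = 57.
57 mod 10 = 7, so the number is invalid.

invalid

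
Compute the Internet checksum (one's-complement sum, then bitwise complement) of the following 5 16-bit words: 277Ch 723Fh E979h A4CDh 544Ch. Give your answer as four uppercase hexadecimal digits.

83B0

One's-complement addition (fold any carry out of bit 15 back into bit 0):
  0x277C + 0x723F = 0x099BB
  0x99BB + 0xE979 = 0x18334 → wrap carry → 0x8335
  0x8335 + 0xA4CD = 0x12802 → wrap carry → 0x2803
  0x2803 + 0x544C = 0x07C4F
One's-complement sum = 0x7C4F.
Checksum = ~0x7C4F & 0xFFFF = 0x83B0.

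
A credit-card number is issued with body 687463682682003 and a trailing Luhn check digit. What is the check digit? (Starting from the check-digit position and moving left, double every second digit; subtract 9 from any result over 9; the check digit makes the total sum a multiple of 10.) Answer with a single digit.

Partial digits right→left: 3 0 0 2 8 6 2 8 6 3 6 4 7 8 6
Double every second digit counting from the check-digit position (so the 1st, 3rd, 5th, ... of the partial from the right).
  doubled (with −9 where >9): 6 0 7 4 3 3 5 3 → sum 31
  kept as-is: 0 2 6 8 3 4 8 → sum 31
Total = 31 + 31 = 62.
Check digit = (10 − (62 mod 10)) mod 10 = 8.

8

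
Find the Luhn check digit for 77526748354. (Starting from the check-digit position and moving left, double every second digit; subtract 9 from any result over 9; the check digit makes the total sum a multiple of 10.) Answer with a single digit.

Partial digits right→left: 4 5 3 8 4 7 6 2 5 7 7
Double every second digit counting from the check-digit position (so the 1st, 3rd, 5th, ... of the partial from the right).
  doubled (with −9 where >9): 8 6 8 3 1 5 → sum 31
  kept as-is: 5 8 7 2 7 → sum 29
Total = 31 + 29 = 60.
Check digit = (10 − (60 mod 10)) mod 10 = 0.

0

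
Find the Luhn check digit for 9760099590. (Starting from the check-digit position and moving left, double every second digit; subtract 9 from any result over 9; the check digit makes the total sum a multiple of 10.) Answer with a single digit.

Partial digits right→left: 0 9 5 9 9 0 0 6 7 9
Double every second digit counting from the check-digit position (so the 1st, 3rd, 5th, ... of the partial from the right).
  doubled (with −9 where >9): 0 1 9 0 5 → sum 15
  kept as-is: 9 9 0 6 9 → sum 33
Total = 15 + 33 = 48.
Check digit = (10 − (48 mod 10)) mod 10 = 2.

2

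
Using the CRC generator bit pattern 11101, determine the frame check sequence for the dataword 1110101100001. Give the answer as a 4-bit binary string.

Append 4 zeros: 11101011000010000. Divide by 11101 (XOR where the leading bit is 1):
  pos 0: 11101 XOR 11101 = 00000
  pos 6: 11000 XOR 11101 = 00101
  pos 8: 10101 XOR 11101 = 01000
  pos 9: 10000 XOR 11101 = 01101
  pos 10: 11010 XOR 11101 = 00111
  pos 12: 11100 XOR 11101 = 00001
Remainder (last 4 bits) = 0001. This is the CRC / FCS.

0001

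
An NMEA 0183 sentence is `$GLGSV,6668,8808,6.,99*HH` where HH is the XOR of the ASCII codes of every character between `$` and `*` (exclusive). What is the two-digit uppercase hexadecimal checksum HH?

XOR the ASCII codes of the payload characters:
  'G' = 0x47 → acc = 0x47
  'L' = 0x4C → acc = 0x0B
  'G' = 0x47 → acc = 0x4C
  'S' = 0x53 → acc = 0x1F
  'V' = 0x56 → acc = 0x49
  ',' = 0x2C → acc = 0x65
  '6' = 0x36 → acc = 0x53
  '6' = 0x36 → acc = 0x65
  '6' = 0x36 → acc = 0x53
  '8' = 0x38 → acc = 0x6B
  ',' = 0x2C → acc = 0x47
  '8' = 0x38 → acc = 0x7F
  '8' = 0x38 → acc = 0x47
  '0' = 0x30 → acc = 0x77
  '8' = 0x38 → acc = 0x4F
  ',' = 0x2C → acc = 0x63
  '6' = 0x36 → acc = 0x55
  '.' = 0x2E → acc = 0x7B
  ',' = 0x2C → acc = 0x57
  '9' = 0x39 → acc = 0x6E
  '9' = 0x39 → acc = 0x57
Checksum = 0x57.

57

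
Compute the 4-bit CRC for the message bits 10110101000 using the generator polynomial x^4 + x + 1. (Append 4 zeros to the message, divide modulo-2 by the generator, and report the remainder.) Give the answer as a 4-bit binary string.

1001

Append 4 zeros: 101101010000000. Divide by 10011 (XOR where the leading bit is 1):
  pos 0: 10110 XOR 10011 = 00101
  pos 2: 10110 XOR 10011 = 00101
  pos 4: 10110 XOR 10011 = 00101
  pos 6: 10100 XOR 10011 = 00111
  pos 8: 11100 XOR 10011 = 01111
  pos 9: 11110 XOR 10011 = 01101
  pos 10: 11010 XOR 10011 = 01001
Remainder (last 4 bits) = 1001. This is the CRC / FCS.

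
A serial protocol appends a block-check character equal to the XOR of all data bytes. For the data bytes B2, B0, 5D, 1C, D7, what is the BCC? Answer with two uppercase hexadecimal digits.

XOR the bytes together:
  start with 0xB2
  0xB2 ⊕ 0xB0 = 0x02
  0x02 ⊕ 0x5D = 0x5F
  0x5F ⊕ 0x1C = 0x43
  0x43 ⊕ 0xD7 = 0x94

94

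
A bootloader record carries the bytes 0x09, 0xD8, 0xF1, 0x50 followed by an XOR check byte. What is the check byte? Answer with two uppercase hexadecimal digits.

70

XOR the bytes together:
  start with 0x09
  0x09 ⊕ 0xD8 = 0xD1
  0xD1 ⊕ 0xF1 = 0x20
  0x20 ⊕ 0x50 = 0x70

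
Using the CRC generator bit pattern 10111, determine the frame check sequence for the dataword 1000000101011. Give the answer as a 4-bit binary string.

1000

Append 4 zeros: 10000001010110000. Divide by 10111 (XOR where the leading bit is 1):
  pos 0: 10000 XOR 10111 = 00111
  pos 2: 11100 XOR 10111 = 01011
  pos 3: 10111 XOR 10111 = 00000
  pos 9: 10110 XOR 10111 = 00001
Remainder (last 4 bits) = 1000. This is the CRC / FCS.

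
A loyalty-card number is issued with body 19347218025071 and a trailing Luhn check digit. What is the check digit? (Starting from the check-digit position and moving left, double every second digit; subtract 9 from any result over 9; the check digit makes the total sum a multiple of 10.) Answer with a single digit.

Partial digits right→left: 1 7 0 5 2 0 8 1 2 7 4 3 9 1
Double every second digit counting from the check-digit position (so the 1st, 3rd, 5th, ... of the partial from the right).
  doubled (with −9 where >9): 2 0 4 7 4 8 9 → sum 34
  kept as-is: 7 5 0 1 7 3 1 → sum 24
Total = 34 + 24 = 58.
Check digit = (10 − (58 mod 10)) mod 10 = 2.

2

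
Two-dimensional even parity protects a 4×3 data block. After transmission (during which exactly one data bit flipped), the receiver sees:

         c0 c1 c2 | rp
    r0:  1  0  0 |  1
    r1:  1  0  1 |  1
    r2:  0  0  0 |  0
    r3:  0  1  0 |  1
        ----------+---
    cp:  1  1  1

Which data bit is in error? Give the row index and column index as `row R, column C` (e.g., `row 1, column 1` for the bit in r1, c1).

Recompute each row's even parity and compare to rp:
  r0: data parity 1, sent rp 1 → ok
  r1: data parity 0, sent rp 1 → mismatch
  r2: data parity 0, sent rp 0 → ok
  r3: data parity 1, sent rp 1 → ok
Recompute each column's even parity and compare to cp:
  c0: data parity 0, sent cp 1 → mismatch
  c1: data parity 1, sent cp 1 → ok
  c2: data parity 1, sent cp 1 → ok
Exactly one row (r1) and one column (c0) fail → the flipped bit is at their intersection.

row 1, column 0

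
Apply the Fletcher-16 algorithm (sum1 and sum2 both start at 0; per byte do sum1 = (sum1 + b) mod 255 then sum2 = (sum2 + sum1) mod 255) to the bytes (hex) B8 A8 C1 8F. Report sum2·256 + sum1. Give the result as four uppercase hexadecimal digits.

EFB2

Running sums (mod 255):
  after byte 0 (B8): sum1=184, sum2=184
  after byte 1 (A8): sum1=97, sum2=26
  after byte 2 (C1): sum1=35, sum2=61
  after byte 3 (8F): sum1=178, sum2=239
Checksum = sum2·256 + sum1 = 239·256 + 178 = 61362 = 0xEFB2.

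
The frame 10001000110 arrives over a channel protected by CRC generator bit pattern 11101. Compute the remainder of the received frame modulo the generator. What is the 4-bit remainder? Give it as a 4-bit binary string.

Modulo-2 division of 10001000110 by 11101:
  pos 0: 10001 XOR 11101 = 01100
  pos 1: 11000 XOR 11101 = 00101
  pos 3: 10100 XOR 11101 = 01001
  pos 4: 10011 XOR 11101 = 01110
  pos 5: 11101 XOR 11101 = 00000
Remainder = 0000 (zero — the frame passes the CRC check).

0000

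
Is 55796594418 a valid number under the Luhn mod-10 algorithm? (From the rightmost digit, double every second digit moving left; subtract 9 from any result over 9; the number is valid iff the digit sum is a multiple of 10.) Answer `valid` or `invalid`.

valid

From the right, keep odd positions and double even positions (subtract 9 from any doubled value over 9):
  doubled (positions 2,4,...): 2 8 1 9 1 → sum 21
  kept (positions 1,3,...): 8 4 9 6 7 5 → sum 39
Total = 60.
60 mod 10 = 0, so the number is valid.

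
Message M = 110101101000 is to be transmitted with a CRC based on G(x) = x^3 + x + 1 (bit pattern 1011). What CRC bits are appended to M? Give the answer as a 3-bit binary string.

Append 3 zeros: 110101101000000. Divide by 1011 (XOR where the leading bit is 1):
  pos 0: 1101 XOR 1011 = 0110
  pos 1: 1100 XOR 1011 = 0111
  pos 2: 1111 XOR 1011 = 0100
  pos 3: 1001 XOR 1011 = 0010
  pos 5: 1001 XOR 1011 = 0010
  pos 7: 1000 XOR 1011 = 0011
  pos 9: 1100 XOR 1011 = 0111
  pos 10: 1110 XOR 1011 = 0101
  pos 11: 1010 XOR 1011 = 0001
Remainder (last 3 bits) = 001. This is the CRC / FCS.

001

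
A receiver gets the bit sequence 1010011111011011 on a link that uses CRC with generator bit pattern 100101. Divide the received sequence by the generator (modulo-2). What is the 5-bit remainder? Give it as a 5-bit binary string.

00000

Modulo-2 division of 1010011111011011 by 100101:
  pos 0: 101001 XOR 100101 = 001100
  pos 2: 110011 XOR 100101 = 010110
  pos 3: 101101 XOR 100101 = 001000
  pos 5: 100010 XOR 100101 = 000111
  pos 8: 111110 XOR 100101 = 011011
  pos 9: 110111 XOR 100101 = 010010
  pos 10: 100101 XOR 100101 = 000000
Remainder = 00000 (zero — the frame passes the CRC check).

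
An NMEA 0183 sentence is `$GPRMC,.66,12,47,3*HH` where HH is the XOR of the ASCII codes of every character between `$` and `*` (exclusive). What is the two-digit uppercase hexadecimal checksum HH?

XOR the ASCII codes of the payload characters:
  'G' = 0x47 → acc = 0x47
  'P' = 0x50 → acc = 0x17
  'R' = 0x52 → acc = 0x45
  'M' = 0x4D → acc = 0x08
  'C' = 0x43 → acc = 0x4B
  ',' = 0x2C → acc = 0x67
  '.' = 0x2E → acc = 0x49
  '6' = 0x36 → acc = 0x7F
  '6' = 0x36 → acc = 0x49
  ',' = 0x2C → acc = 0x65
  '1' = 0x31 → acc = 0x54
  '2' = 0x32 → acc = 0x66
  ',' = 0x2C → acc = 0x4A
  '4' = 0x34 → acc = 0x7E
  '7' = 0x37 → acc = 0x49
  ',' = 0x2C → acc = 0x65
  '3' = 0x33 → acc = 0x56
Checksum = 0x56.

56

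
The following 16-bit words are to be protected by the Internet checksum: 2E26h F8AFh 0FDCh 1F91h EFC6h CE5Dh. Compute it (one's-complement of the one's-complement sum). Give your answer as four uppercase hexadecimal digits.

EB97

One's-complement addition (fold any carry out of bit 15 back into bit 0):
  0x2E26 + 0xF8AF = 0x126D5 → wrap carry → 0x26D6
  0x26D6 + 0x0FDC = 0x036B2
  0x36B2 + 0x1F91 = 0x05643
  0x5643 + 0xEFC6 = 0x14609 → wrap carry → 0x460A
  0x460A + 0xCE5D = 0x11467 → wrap carry → 0x1468
One's-complement sum = 0x1468.
Checksum = ~0x1468 & 0xFFFF = 0xEB97.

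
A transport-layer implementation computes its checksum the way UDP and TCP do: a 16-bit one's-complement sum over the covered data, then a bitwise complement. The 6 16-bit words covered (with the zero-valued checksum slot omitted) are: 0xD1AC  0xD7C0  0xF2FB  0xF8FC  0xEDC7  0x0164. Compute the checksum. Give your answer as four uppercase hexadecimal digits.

7B6D

One's-complement addition (fold any carry out of bit 15 back into bit 0):
  0xD1AC + 0xD7C0 = 0x1A96C → wrap carry → 0xA96D
  0xA96D + 0xF2FB = 0x19C68 → wrap carry → 0x9C69
  0x9C69 + 0xF8FC = 0x19565 → wrap carry → 0x9566
  0x9566 + 0xEDC7 = 0x1832D → wrap carry → 0x832E
  0x832E + 0x0164 = 0x08492
One's-complement sum = 0x8492.
Checksum = ~0x8492 & 0xFFFF = 0x7B6D.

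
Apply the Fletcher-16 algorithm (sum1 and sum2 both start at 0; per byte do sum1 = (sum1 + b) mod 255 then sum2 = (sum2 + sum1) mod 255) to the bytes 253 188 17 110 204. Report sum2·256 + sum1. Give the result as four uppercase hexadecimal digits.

Running sums (mod 255):
  after byte 0 (253): sum1=253, sum2=253
  after byte 1 (188): sum1=186, sum2=184
  after byte 2 (17): sum1=203, sum2=132
  after byte 3 (110): sum1=58, sum2=190
  after byte 4 (204): sum1=7, sum2=197
Checksum = sum2·256 + sum1 = 197·256 + 7 = 50439 = 0xC507.

C507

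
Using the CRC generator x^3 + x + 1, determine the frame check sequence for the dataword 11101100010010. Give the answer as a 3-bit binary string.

Append 3 zeros: 11101100010010000. Divide by 1011 (XOR where the leading bit is 1):
  pos 0: 1110 XOR 1011 = 0101
  pos 1: 1011 XOR 1011 = 0000
  pos 5: 1000 XOR 1011 = 0011
  pos 7: 1110 XOR 1011 = 0101
  pos 8: 1010 XOR 1011 = 0001
  pos 11: 1100 XOR 1011 = 0111
  pos 12: 1110 XOR 1011 = 0101
  pos 13: 1010 XOR 1011 = 0001
Remainder (last 3 bits) = 001. This is the CRC / FCS.

001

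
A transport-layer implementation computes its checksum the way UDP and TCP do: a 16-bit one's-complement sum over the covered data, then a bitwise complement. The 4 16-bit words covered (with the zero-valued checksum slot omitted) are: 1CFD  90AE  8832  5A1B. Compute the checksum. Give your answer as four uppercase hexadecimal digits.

7006

One's-complement addition (fold any carry out of bit 15 back into bit 0):
  0x1CFD + 0x90AE = 0x0ADAB
  0xADAB + 0x8832 = 0x135DD → wrap carry → 0x35DE
  0x35DE + 0x5A1B = 0x08FF9
One's-complement sum = 0x8FF9.
Checksum = ~0x8FF9 & 0xFFFF = 0x7006.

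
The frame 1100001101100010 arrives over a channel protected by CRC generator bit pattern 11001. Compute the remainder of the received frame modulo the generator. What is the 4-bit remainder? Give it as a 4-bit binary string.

Modulo-2 division of 1100001101100010 by 11001:
  pos 0: 11000 XOR 11001 = 00001
  pos 4: 10110 XOR 11001 = 01111
  pos 5: 11111 XOR 11001 = 00110
  pos 7: 11010 XOR 11001 = 00011
  pos 10: 11001 XOR 11001 = 00000
Remainder = 0000 (zero — the frame passes the CRC check).

0000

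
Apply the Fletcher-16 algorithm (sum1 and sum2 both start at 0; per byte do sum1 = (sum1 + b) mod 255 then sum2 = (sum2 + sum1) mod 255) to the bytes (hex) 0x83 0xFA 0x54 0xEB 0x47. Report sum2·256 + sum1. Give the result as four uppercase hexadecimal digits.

9906

Running sums (mod 255):
  after byte 0 (0x83): sum1=131, sum2=131
  after byte 1 (0xFA): sum1=126, sum2=2
  after byte 2 (0x54): sum1=210, sum2=212
  after byte 3 (0xEB): sum1=190, sum2=147
  after byte 4 (0x47): sum1=6, sum2=153
Checksum = sum2·256 + sum1 = 153·256 + 6 = 39174 = 0x9906.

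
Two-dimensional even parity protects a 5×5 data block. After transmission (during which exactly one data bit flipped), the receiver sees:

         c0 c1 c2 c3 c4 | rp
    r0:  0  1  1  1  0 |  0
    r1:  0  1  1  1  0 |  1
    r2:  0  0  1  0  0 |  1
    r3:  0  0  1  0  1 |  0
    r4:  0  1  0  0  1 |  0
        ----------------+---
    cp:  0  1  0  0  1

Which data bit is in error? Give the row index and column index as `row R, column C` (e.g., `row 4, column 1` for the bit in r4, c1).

row 0, column 4

Recompute each row's even parity and compare to rp:
  r0: data parity 1, sent rp 0 → mismatch
  r1: data parity 1, sent rp 1 → ok
  r2: data parity 1, sent rp 1 → ok
  r3: data parity 0, sent rp 0 → ok
  r4: data parity 0, sent rp 0 → ok
Recompute each column's even parity and compare to cp:
  c0: data parity 0, sent cp 0 → ok
  c1: data parity 1, sent cp 1 → ok
  c2: data parity 0, sent cp 0 → ok
  c3: data parity 0, sent cp 0 → ok
  c4: data parity 0, sent cp 1 → mismatch
Exactly one row (r0) and one column (c4) fail → the flipped bit is at their intersection.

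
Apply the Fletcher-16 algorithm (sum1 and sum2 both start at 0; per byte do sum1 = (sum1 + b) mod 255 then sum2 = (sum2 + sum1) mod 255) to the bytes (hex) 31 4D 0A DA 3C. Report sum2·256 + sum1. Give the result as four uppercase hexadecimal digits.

Running sums (mod 255):
  after byte 0 (31): sum1=49, sum2=49
  after byte 1 (4D): sum1=126, sum2=175
  after byte 2 (0A): sum1=136, sum2=56
  after byte 3 (DA): sum1=99, sum2=155
  after byte 4 (3C): sum1=159, sum2=59
Checksum = sum2·256 + sum1 = 59·256 + 159 = 15263 = 0x3B9F.

3B9F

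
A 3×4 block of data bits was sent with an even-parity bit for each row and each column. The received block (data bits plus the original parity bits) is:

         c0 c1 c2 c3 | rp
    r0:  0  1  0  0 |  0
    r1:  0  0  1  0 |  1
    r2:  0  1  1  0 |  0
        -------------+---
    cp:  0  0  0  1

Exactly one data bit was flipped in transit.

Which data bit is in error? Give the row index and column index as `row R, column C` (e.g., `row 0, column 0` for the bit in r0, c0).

Recompute each row's even parity and compare to rp:
  r0: data parity 1, sent rp 0 → mismatch
  r1: data parity 1, sent rp 1 → ok
  r2: data parity 0, sent rp 0 → ok
Recompute each column's even parity and compare to cp:
  c0: data parity 0, sent cp 0 → ok
  c1: data parity 0, sent cp 0 → ok
  c2: data parity 0, sent cp 0 → ok
  c3: data parity 0, sent cp 1 → mismatch
Exactly one row (r0) and one column (c3) fail → the flipped bit is at their intersection.

row 0, column 3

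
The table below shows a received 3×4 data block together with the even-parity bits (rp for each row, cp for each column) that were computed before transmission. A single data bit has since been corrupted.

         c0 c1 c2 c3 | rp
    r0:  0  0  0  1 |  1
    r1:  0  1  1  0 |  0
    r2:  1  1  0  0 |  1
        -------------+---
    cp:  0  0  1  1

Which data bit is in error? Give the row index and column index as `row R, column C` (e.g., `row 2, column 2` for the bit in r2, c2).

Recompute each row's even parity and compare to rp:
  r0: data parity 1, sent rp 1 → ok
  r1: data parity 0, sent rp 0 → ok
  r2: data parity 0, sent rp 1 → mismatch
Recompute each column's even parity and compare to cp:
  c0: data parity 1, sent cp 0 → mismatch
  c1: data parity 0, sent cp 0 → ok
  c2: data parity 1, sent cp 1 → ok
  c3: data parity 1, sent cp 1 → ok
Exactly one row (r2) and one column (c0) fail → the flipped bit is at their intersection.

row 2, column 0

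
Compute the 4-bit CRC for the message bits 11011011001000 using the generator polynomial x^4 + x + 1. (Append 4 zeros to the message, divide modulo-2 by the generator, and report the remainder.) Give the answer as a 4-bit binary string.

Append 4 zeros: 110110110010000000. Divide by 10011 (XOR where the leading bit is 1):
  pos 0: 11011 XOR 10011 = 01000
  pos 1: 10000 XOR 10011 = 00011
  pos 4: 11110 XOR 10011 = 01101
  pos 5: 11010 XOR 10011 = 01001
  pos 6: 10011 XOR 10011 = 00000
Remainder (last 4 bits) = 0000. This is the CRC / FCS.

0000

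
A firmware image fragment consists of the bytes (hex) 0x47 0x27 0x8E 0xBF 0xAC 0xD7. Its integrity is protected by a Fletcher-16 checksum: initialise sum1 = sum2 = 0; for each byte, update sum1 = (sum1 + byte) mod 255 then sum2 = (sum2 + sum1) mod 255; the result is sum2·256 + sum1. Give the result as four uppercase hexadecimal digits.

Running sums (mod 255):
  after byte 0 (0x47): sum1=71, sum2=71
  after byte 1 (0x27): sum1=110, sum2=181
  after byte 2 (0x8E): sum1=252, sum2=178
  after byte 3 (0xBF): sum1=188, sum2=111
  after byte 4 (0xAC): sum1=105, sum2=216
  after byte 5 (0xD7): sum1=65, sum2=26
Checksum = sum2·256 + sum1 = 26·256 + 65 = 6721 = 0x1A41.

1A41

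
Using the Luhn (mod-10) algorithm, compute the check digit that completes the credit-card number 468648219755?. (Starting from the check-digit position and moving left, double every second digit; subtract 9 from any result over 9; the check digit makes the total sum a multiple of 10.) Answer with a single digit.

7

Partial digits right→left: 5 5 7 9 1 2 8 4 6 8 6 4
Double every second digit counting from the check-digit position (so the 1st, 3rd, 5th, ... of the partial from the right).
  doubled (with −9 where >9): 1 5 2 7 3 3 → sum 21
  kept as-is: 5 9 2 4 8 4 → sum 32
Total = 21 + 32 = 53.
Check digit = (10 − (53 mod 10)) mod 10 = 7.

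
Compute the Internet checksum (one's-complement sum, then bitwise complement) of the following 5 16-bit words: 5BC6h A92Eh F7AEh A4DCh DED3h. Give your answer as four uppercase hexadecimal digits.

One's-complement addition (fold any carry out of bit 15 back into bit 0):
  0x5BC6 + 0xA92E = 0x104F4 → wrap carry → 0x04F5
  0x04F5 + 0xF7AE = 0x0FCA3
  0xFCA3 + 0xA4DC = 0x1A17F → wrap carry → 0xA180
  0xA180 + 0xDED3 = 0x18053 → wrap carry → 0x8054
One's-complement sum = 0x8054.
Checksum = ~0x8054 & 0xFFFF = 0x7FAB.

7FAB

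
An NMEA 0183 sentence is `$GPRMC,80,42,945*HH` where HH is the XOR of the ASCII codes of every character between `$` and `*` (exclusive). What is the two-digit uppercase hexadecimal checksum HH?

51

XOR the ASCII codes of the payload characters:
  'G' = 0x47 → acc = 0x47
  'P' = 0x50 → acc = 0x17
  'R' = 0x52 → acc = 0x45
  'M' = 0x4D → acc = 0x08
  'C' = 0x43 → acc = 0x4B
  ',' = 0x2C → acc = 0x67
  '8' = 0x38 → acc = 0x5F
  '0' = 0x30 → acc = 0x6F
  ',' = 0x2C → acc = 0x43
  '4' = 0x34 → acc = 0x77
  '2' = 0x32 → acc = 0x45
  ',' = 0x2C → acc = 0x69
  '9' = 0x39 → acc = 0x50
  '4' = 0x34 → acc = 0x64
  '5' = 0x35 → acc = 0x51
Checksum = 0x51.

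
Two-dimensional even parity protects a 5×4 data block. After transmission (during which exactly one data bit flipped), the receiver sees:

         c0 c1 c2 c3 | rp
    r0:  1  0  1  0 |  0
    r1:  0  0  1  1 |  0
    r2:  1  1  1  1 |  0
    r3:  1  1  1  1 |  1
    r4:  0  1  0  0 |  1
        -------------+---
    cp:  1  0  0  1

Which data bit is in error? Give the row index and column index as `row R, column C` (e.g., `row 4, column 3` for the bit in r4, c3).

row 3, column 1

Recompute each row's even parity and compare to rp:
  r0: data parity 0, sent rp 0 → ok
  r1: data parity 0, sent rp 0 → ok
  r2: data parity 0, sent rp 0 → ok
  r3: data parity 0, sent rp 1 → mismatch
  r4: data parity 1, sent rp 1 → ok
Recompute each column's even parity and compare to cp:
  c0: data parity 1, sent cp 1 → ok
  c1: data parity 1, sent cp 0 → mismatch
  c2: data parity 0, sent cp 0 → ok
  c3: data parity 1, sent cp 1 → ok
Exactly one row (r3) and one column (c1) fail → the flipped bit is at their intersection.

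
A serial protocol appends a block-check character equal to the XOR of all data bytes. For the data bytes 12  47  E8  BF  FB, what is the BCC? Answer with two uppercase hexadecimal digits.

XOR the bytes together:
  start with 0x12
  0x12 ⊕ 0x47 = 0x55
  0x55 ⊕ 0xE8 = 0xBD
  0xBD ⊕ 0xBF = 0x02
  0x02 ⊕ 0xFB = 0xF9

F9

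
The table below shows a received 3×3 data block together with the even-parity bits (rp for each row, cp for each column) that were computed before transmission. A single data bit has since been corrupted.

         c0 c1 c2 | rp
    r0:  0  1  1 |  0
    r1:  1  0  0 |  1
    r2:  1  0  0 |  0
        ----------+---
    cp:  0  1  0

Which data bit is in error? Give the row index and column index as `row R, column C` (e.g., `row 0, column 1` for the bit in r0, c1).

row 2, column 2

Recompute each row's even parity and compare to rp:
  r0: data parity 0, sent rp 0 → ok
  r1: data parity 1, sent rp 1 → ok
  r2: data parity 1, sent rp 0 → mismatch
Recompute each column's even parity and compare to cp:
  c0: data parity 0, sent cp 0 → ok
  c1: data parity 1, sent cp 1 → ok
  c2: data parity 1, sent cp 0 → mismatch
Exactly one row (r2) and one column (c2) fail → the flipped bit is at their intersection.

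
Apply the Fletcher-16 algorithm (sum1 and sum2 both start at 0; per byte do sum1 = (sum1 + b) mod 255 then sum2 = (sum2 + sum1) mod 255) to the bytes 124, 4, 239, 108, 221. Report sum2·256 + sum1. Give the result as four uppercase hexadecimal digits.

05BA

Running sums (mod 255):
  after byte 0 (124): sum1=124, sum2=124
  after byte 1 (4): sum1=128, sum2=252
  after byte 2 (239): sum1=112, sum2=109
  after byte 3 (108): sum1=220, sum2=74
  after byte 4 (221): sum1=186, sum2=5
Checksum = sum2·256 + sum1 = 5·256 + 186 = 1466 = 0x05BA.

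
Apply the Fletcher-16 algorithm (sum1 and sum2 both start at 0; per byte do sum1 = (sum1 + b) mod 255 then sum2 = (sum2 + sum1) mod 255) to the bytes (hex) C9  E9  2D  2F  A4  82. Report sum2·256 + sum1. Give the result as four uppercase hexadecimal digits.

5A37

Running sums (mod 255):
  after byte 0 (C9): sum1=201, sum2=201
  after byte 1 (E9): sum1=179, sum2=125
  after byte 2 (2D): sum1=224, sum2=94
  after byte 3 (2F): sum1=16, sum2=110
  after byte 4 (A4): sum1=180, sum2=35
  after byte 5 (82): sum1=55, sum2=90
Checksum = sum2·256 + sum1 = 90·256 + 55 = 23095 = 0x5A37.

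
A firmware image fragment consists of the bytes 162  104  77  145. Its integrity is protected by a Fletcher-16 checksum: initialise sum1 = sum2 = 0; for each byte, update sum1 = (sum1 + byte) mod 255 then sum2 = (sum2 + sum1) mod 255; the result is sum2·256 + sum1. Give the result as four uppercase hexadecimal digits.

Running sums (mod 255):
  after byte 0 (162): sum1=162, sum2=162
  after byte 1 (104): sum1=11, sum2=173
  after byte 2 (77): sum1=88, sum2=6
  after byte 3 (145): sum1=233, sum2=239
Checksum = sum2·256 + sum1 = 239·256 + 233 = 61417 = 0xEFE9.

EFE9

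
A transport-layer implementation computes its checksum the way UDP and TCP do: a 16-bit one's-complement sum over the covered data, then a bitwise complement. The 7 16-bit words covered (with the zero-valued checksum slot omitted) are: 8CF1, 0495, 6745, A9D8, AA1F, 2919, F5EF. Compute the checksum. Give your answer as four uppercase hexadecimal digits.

9432

One's-complement addition (fold any carry out of bit 15 back into bit 0):
  0x8CF1 + 0x0495 = 0x09186
  0x9186 + 0x6745 = 0x0F8CB
  0xF8CB + 0xA9D8 = 0x1A2A3 → wrap carry → 0xA2A4
  0xA2A4 + 0xAA1F = 0x14CC3 → wrap carry → 0x4CC4
  0x4CC4 + 0x2919 = 0x075DD
  0x75DD + 0xF5EF = 0x16BCC → wrap carry → 0x6BCD
One's-complement sum = 0x6BCD.
Checksum = ~0x6BCD & 0xFFFF = 0x9432.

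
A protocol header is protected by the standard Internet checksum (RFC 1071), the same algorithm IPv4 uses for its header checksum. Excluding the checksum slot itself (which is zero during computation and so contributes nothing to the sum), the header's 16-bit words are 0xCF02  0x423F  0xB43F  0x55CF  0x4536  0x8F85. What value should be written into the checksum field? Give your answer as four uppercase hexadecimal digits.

One's-complement addition (fold any carry out of bit 15 back into bit 0):
  0xCF02 + 0x423F = 0x11141 → wrap carry → 0x1142
  0x1142 + 0xB43F = 0x0C581
  0xC581 + 0x55CF = 0x11B50 → wrap carry → 0x1B51
  0x1B51 + 0x4536 = 0x06087
  0x6087 + 0x8F85 = 0x0F00C
One's-complement sum = 0xF00C.
Checksum = ~0xF00C & 0xFFFF = 0x0FF3.

0FF3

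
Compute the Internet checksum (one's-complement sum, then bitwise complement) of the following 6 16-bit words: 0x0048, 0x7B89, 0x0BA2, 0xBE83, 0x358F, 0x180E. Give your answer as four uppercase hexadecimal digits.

One's-complement addition (fold any carry out of bit 15 back into bit 0):
  0x0048 + 0x7B89 = 0x07BD1
  0x7BD1 + 0x0BA2 = 0x08773
  0x8773 + 0xBE83 = 0x145F6 → wrap carry → 0x45F7
  0x45F7 + 0x358F = 0x07B86
  0x7B86 + 0x180E = 0x09394
One's-complement sum = 0x9394.
Checksum = ~0x9394 & 0xFFFF = 0x6C6B.

6C6B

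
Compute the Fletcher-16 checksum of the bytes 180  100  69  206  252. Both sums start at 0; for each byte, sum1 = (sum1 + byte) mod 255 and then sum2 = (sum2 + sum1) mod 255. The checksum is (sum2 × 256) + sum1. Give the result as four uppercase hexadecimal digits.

Running sums (mod 255):
  after byte 0 (180): sum1=180, sum2=180
  after byte 1 (100): sum1=25, sum2=205
  after byte 2 (69): sum1=94, sum2=44
  after byte 3 (206): sum1=45, sum2=89
  after byte 4 (252): sum1=42, sum2=131
Checksum = sum2·256 + sum1 = 131·256 + 42 = 33578 = 0x832A.

832A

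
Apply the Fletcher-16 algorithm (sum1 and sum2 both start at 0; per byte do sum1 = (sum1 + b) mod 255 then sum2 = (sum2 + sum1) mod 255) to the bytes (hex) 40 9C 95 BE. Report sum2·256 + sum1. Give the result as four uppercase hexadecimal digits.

Running sums (mod 255):
  after byte 0 (40): sum1=64, sum2=64
  after byte 1 (9C): sum1=220, sum2=29
  after byte 2 (95): sum1=114, sum2=143
  after byte 3 (BE): sum1=49, sum2=192
Checksum = sum2·256 + sum1 = 192·256 + 49 = 49201 = 0xC031.

C031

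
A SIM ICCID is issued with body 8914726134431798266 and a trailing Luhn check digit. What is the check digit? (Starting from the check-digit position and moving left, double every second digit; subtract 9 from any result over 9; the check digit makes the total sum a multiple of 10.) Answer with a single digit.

Partial digits right→left: 6 6 2 8 9 7 1 3 4 4 3 1 6 2 7 4 1 9 8
Double every second digit counting from the check-digit position (so the 1st, 3rd, 5th, ... of the partial from the right).
  doubled (with −9 where >9): 3 4 9 2 8 6 3 5 2 7 → sum 49
  kept as-is: 6 8 7 3 4 1 2 4 9 → sum 44
Total = 49 + 44 = 93.
Check digit = (10 − (93 mod 10)) mod 10 = 7.

7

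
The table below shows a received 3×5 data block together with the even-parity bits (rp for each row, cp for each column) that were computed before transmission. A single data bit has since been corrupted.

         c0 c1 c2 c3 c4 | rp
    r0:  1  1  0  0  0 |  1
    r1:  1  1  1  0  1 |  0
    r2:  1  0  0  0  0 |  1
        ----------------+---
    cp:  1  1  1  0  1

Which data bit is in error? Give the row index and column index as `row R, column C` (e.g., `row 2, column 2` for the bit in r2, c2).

row 0, column 1

Recompute each row's even parity and compare to rp:
  r0: data parity 0, sent rp 1 → mismatch
  r1: data parity 0, sent rp 0 → ok
  r2: data parity 1, sent rp 1 → ok
Recompute each column's even parity and compare to cp:
  c0: data parity 1, sent cp 1 → ok
  c1: data parity 0, sent cp 1 → mismatch
  c2: data parity 1, sent cp 1 → ok
  c3: data parity 0, sent cp 0 → ok
  c4: data parity 1, sent cp 1 → ok
Exactly one row (r0) and one column (c1) fail → the flipped bit is at their intersection.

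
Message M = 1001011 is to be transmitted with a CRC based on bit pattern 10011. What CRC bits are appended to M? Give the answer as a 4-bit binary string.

Append 4 zeros: 10010110000. Divide by 10011 (XOR where the leading bit is 1):
  pos 0: 10010 XOR 10011 = 00001
  pos 4: 11100 XOR 10011 = 01111
  pos 5: 11110 XOR 10011 = 01101
  pos 6: 11010 XOR 10011 = 01001
Remainder (last 4 bits) = 1001. This is the CRC / FCS.

1001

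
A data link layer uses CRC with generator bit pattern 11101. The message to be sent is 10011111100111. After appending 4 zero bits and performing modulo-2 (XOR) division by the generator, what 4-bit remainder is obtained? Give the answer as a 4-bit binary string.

Append 4 zeros: 100111111001110000. Divide by 11101 (XOR where the leading bit is 1):
  pos 0: 10011 XOR 11101 = 01110
  pos 1: 11101 XOR 11101 = 00000
  pos 6: 11100 XOR 11101 = 00001
  pos 10: 11110 XOR 11101 = 00011
  pos 13: 11000 XOR 11101 = 00101
Remainder (last 4 bits) = 0101. This is the CRC / FCS.

0101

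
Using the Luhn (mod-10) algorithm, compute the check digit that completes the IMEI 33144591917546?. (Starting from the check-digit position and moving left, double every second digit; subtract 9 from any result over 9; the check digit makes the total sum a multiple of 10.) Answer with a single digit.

0

Partial digits right→left: 6 4 5 7 1 9 1 9 5 4 4 1 3 3
Double every second digit counting from the check-digit position (so the 1st, 3rd, 5th, ... of the partial from the right).
  doubled (with −9 where >9): 3 1 2 2 1 8 6 → sum 23
  kept as-is: 4 7 9 9 4 1 3 → sum 37
Total = 23 + 37 = 60.
Check digit = (10 − (60 mod 10)) mod 10 = 0.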